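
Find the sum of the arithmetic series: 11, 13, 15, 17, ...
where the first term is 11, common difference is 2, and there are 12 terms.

Sₙ = n/2 × (first + last)
Last term = a + (n-1)d = 11 + (12-1)×2 = 33
S_12 = 12/2 × (11 + 33)
S_12 = 12/2 × 44 = 264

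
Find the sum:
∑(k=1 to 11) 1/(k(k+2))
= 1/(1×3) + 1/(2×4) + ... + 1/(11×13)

Partial fractions: 1/(k(k+2)) = (1/2)[1/k - 1/(k+2)]
Telescoping leaves the first two and last two terms:
= (1/2)[1/1 + 1/2 - 1/12 - 1/13]
= 209/312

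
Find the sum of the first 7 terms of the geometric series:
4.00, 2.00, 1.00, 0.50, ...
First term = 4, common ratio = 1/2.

Sₙ = a(1 - rⁿ) / (1 - r)
S_7 = 4(1 - (1/2)^7) / (1 - (1/2))
S_7 = 4(1 - (1/128)) / (1/2)
S_7 = 127/16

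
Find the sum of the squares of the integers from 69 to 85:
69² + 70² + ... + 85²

Use ∑_{k=1}^{n} k² = n(n+1)(2n+1)/6, then subtract the first 68 terms.
∑_{k=1}^{85} k² = 85×86×171/6 = 208335
∑_{k=1}^{68} k² = 68×69×137/6 = 107134
∑_{k=69}^{85} k² = 208335 - 107134 = 101201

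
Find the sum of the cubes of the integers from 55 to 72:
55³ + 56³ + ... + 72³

Use ∑_{k=1}^{n} k³ = [n(n+1)/2]², then subtract the first 54 terms.
∑_{k=1}^{72} k³ = [72×73/2]² = 2628² = 6906384
∑_{k=1}^{54} k³ = [54×55/2]² = 1485² = 2205225
∑_{k=55}^{72} k³ = 6906384 - 2205225 = 4701159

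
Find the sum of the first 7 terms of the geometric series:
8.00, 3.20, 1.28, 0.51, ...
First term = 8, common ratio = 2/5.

Sₙ = a(1 - rⁿ) / (1 - r)
S_7 = 8(1 - (2/5)^7) / (1 - (2/5))
S_7 = 8(1 - (128/78125)) / (3/5)
S_7 = 207992/15625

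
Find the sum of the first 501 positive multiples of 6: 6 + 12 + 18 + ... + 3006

Factor out 6: = 6(1 + 2 + ... + 501) = 6 × n(n+1)/2
= 6 × 501×502/2
= 6 × 125751
= 754506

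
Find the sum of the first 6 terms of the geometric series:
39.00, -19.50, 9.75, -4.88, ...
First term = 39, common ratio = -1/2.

Sₙ = a(1 - rⁿ) / (1 - r)
S_6 = 39(1 - (-1/2)^6) / (1 - (-1/2))
S_6 = 39(1 - (1/64)) / (3/2)
S_6 = 819/32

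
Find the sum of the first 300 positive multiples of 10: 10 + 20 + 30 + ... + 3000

Factor out 10: = 10(1 + 2 + ... + 300) = 10 × n(n+1)/2
= 10 × 300×301/2
= 10 × 45150
= 451500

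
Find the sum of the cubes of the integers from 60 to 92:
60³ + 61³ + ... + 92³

Use ∑_{k=1}^{n} k³ = [n(n+1)/2]², then subtract the first 59 terms.
∑_{k=1}^{92} k³ = [92×93/2]² = 4278² = 18301284
∑_{k=1}^{59} k³ = [59×60/2]² = 1770² = 3132900
∑_{k=60}^{92} k³ = 18301284 - 3132900 = 15168384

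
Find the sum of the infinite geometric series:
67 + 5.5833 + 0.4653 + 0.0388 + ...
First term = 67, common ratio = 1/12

For |r| < 1, S = a / (1 - r)
S = 67 / (1 - (1/12))
S = 67 / (11/12)
S = 804/11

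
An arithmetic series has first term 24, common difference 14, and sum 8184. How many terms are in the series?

Using S = n/2 × [2a + (n-1)d]
8184 = n/2 × [2(24) + (n-1)(14)]
8184 = n/2 × [48 + 14n - 14]
16368 = n × [34 + 14n]
14n² + (34)n - 16368 = 0
Discriminant: Δ = (34)² - 4(14)(-16368) = 1156 + 916608 = 917764
√Δ = 958
n = [-(34) + √Δ] / (2·14) = (-34 + 958) / 28 = 924 / 28 = 33
(The negative root is discarded since n must be a positive integer.)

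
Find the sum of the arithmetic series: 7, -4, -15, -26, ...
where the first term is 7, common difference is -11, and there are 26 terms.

Sₙ = n/2 × (first + last)
Last term = a + (n-1)d = 7 + (26-1)×(-11) = -268
S_26 = 26/2 × (7 + (-268))
S_26 = 26/2 × (-261) = -3393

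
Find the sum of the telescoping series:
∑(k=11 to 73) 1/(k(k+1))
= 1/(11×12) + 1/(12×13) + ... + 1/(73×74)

Partial fractions: 1/(k(k+1)) = 1/k - 1/(k+1)
The series telescopes:
= (1/11 - 1/12) + (1/12 - 1/13) + ... + (1/73 - 1/74)
= 1/11 - 1/74
= 63/814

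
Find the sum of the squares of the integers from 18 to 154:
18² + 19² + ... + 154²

Use ∑_{k=1}^{n} k² = n(n+1)(2n+1)/6, then subtract the first 17 terms.
∑_{k=1}^{154} k² = 154×155×309/6 = 1229305
∑_{k=1}^{17} k² = 17×18×35/6 = 1785
∑_{k=18}^{154} k² = 1229305 - 1785 = 1227520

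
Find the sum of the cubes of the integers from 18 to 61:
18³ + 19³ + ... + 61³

Use ∑_{k=1}^{n} k³ = [n(n+1)/2]², then subtract the first 17 terms.
∑_{k=1}^{61} k³ = [61×62/2]² = 1891² = 3575881
∑_{k=1}^{17} k³ = [17×18/2]² = 153² = 23409
∑_{k=18}^{61} k³ = 3575881 - 23409 = 3552472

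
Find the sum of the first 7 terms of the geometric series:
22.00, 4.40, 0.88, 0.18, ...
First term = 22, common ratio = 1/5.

Sₙ = a(1 - rⁿ) / (1 - r)
S_7 = 22(1 - (1/5)^7) / (1 - (1/5))
S_7 = 22(1 - (1/78125)) / (4/5)
S_7 = 429682/15625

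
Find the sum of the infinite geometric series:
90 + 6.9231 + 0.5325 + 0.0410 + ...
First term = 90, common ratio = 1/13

For |r| < 1, S = a / (1 - r)
S = 90 / (1 - (1/13))
S = 90 / (12/13)
S = 195/2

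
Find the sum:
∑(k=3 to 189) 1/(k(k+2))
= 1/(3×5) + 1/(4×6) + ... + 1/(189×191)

Partial fractions: 1/(k(k+2)) = (1/2)[1/k - 1/(k+2)]
Telescoping leaves the first two and last two terms:
= (1/2)[1/3 + 1/4 - 1/190 - 1/191]
= 124729/435480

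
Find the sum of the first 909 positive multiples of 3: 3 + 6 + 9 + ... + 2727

Factor out 3: = 3(1 + 2 + ... + 909) = 3 × n(n+1)/2
= 3 × 909×910/2
= 3 × 413595
= 1240785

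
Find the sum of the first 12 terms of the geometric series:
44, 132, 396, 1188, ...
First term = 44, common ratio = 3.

Sₙ = a(1 - rⁿ) / (1 - r)
S_12 = 44(1 - 3^12) / (1 - 3)
S_12 = 44(1 - 531441) / (-2)
S_12 = 11691680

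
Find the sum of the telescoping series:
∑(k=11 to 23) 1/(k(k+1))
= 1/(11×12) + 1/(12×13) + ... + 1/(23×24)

Partial fractions: 1/(k(k+1)) = 1/k - 1/(k+1)
The series telescopes:
= (1/11 - 1/12) + (1/12 - 1/13) + ... + (1/23 - 1/24)
= 1/11 - 1/24
= 13/264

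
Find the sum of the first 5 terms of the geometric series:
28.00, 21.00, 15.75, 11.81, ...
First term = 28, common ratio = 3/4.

Sₙ = a(1 - rⁿ) / (1 - r)
S_5 = 28(1 - (3/4)^5) / (1 - (3/4))
S_5 = 28(1 - (243/1024)) / (1/4)
S_5 = 5467/64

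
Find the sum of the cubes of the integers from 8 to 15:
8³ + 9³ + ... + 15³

Use ∑_{k=1}^{n} k³ = [n(n+1)/2]², then subtract the first 7 terms.
∑_{k=1}^{15} k³ = [15×16/2]² = 120² = 14400
∑_{k=1}^{7} k³ = [7×8/2]² = 28² = 784
∑_{k=8}^{15} k³ = 14400 - 784 = 13616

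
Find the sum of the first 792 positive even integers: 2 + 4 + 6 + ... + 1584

Sum of first n even numbers = n(n+1)
= 792×793
= 628056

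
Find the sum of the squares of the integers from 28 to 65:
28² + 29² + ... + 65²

Use ∑_{k=1}^{n} k² = n(n+1)(2n+1)/6, then subtract the first 27 terms.
∑_{k=1}^{65} k² = 65×66×131/6 = 93665
∑_{k=1}^{27} k² = 27×28×55/6 = 6930
∑_{k=28}^{65} k² = 93665 - 6930 = 86735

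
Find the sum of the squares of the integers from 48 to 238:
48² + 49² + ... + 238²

Use ∑_{k=1}^{n} k² = n(n+1)(2n+1)/6, then subtract the first 47 terms.
∑_{k=1}^{238} k² = 238×239×477/6 = 4522119
∑_{k=1}^{47} k² = 47×48×95/6 = 35720
∑_{k=48}^{238} k² = 4522119 - 35720 = 4486399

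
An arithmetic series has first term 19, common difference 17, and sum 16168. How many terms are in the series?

Using S = n/2 × [2a + (n-1)d]
16168 = n/2 × [2(19) + (n-1)(17)]
16168 = n/2 × [38 + 17n - 17]
32336 = n × [21 + 17n]
17n² + (21)n - 32336 = 0
Discriminant: Δ = (21)² - 4(17)(-32336) = 441 + 2198848 = 2199289
√Δ = 1483
n = [-(21) + √Δ] / (2·17) = (-21 + 1483) / 34 = 1462 / 34 = 43
(The negative root is discarded since n must be a positive integer.)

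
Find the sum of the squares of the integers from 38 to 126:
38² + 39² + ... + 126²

Use ∑_{k=1}^{n} k² = n(n+1)(2n+1)/6, then subtract the first 37 terms.
∑_{k=1}^{126} k² = 126×127×253/6 = 674751
∑_{k=1}^{37} k² = 37×38×75/6 = 17575
∑_{k=38}^{126} k² = 674751 - 17575 = 657176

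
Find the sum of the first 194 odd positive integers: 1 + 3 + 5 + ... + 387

Sum of first n odd numbers = n²
= 194²
= 37636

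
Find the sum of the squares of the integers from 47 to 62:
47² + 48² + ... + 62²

Use ∑_{k=1}^{n} k² = n(n+1)(2n+1)/6, then subtract the first 46 terms.
∑_{k=1}^{62} k² = 62×63×125/6 = 81375
∑_{k=1}^{46} k² = 46×47×93/6 = 33511
∑_{k=47}^{62} k² = 81375 - 33511 = 47864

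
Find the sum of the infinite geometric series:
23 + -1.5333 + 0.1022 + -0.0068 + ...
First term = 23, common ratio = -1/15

For |r| < 1, S = a / (1 - r)
S = 23 / (1 - (-1/15))
S = 23 / (16/15)
S = 345/16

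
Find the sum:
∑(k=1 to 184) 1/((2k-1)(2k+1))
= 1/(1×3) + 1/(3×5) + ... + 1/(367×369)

Partial fractions: 1/((2k-1)(2k+1)) = (1/2)[1/(2k-1) - 1/(2k+1)]
The series telescopes:
= (1/2)[1/1 - 1/369]
= 184/369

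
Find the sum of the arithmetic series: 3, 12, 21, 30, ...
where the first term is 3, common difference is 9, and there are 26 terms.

Sₙ = n/2 × (first + last)
Last term = a + (n-1)d = 3 + (26-1)×9 = 228
S_26 = 26/2 × (3 + 228)
S_26 = 26/2 × 231 = 3003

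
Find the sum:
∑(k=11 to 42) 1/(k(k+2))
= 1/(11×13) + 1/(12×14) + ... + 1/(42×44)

Partial fractions: 1/(k(k+2)) = (1/2)[1/k - 1/(k+2)]
Telescoping leaves the first two and last two terms:
= (1/2)[1/11 + 1/12 - 1/43 - 1/44]
= 91/1419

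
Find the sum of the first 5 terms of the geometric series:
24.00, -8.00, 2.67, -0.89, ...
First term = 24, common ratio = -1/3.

Sₙ = a(1 - rⁿ) / (1 - r)
S_5 = 24(1 - (-1/3)^5) / (1 - (-1/3))
S_5 = 24(1 - (-1/243)) / (4/3)
S_5 = 488/27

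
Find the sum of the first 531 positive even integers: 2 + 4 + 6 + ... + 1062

Sum of first n even numbers = n(n+1)
= 531×532
= 282492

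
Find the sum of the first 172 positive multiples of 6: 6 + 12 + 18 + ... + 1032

Factor out 6: = 6(1 + 2 + ... + 172) = 6 × n(n+1)/2
= 6 × 172×173/2
= 6 × 14878
= 89268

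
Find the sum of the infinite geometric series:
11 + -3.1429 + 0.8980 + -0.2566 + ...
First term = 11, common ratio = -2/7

For |r| < 1, S = a / (1 - r)
S = 11 / (1 - (-2/7))
S = 11 / (9/7)
S = 77/9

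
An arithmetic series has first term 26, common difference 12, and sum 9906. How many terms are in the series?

Using S = n/2 × [2a + (n-1)d]
9906 = n/2 × [2(26) + (n-1)(12)]
9906 = n/2 × [52 + 12n - 12]
19812 = n × [40 + 12n]
12n² + (40)n - 19812 = 0
Discriminant: Δ = (40)² - 4(12)(-19812) = 1600 + 950976 = 952576
√Δ = 976
n = [-(40) + √Δ] / (2·12) = (-40 + 976) / 24 = 936 / 24 = 39
(The negative root is discarded since n must be a positive integer.)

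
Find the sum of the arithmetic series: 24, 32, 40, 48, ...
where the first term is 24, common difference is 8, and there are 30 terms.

Sₙ = n/2 × (first + last)
Last term = a + (n-1)d = 24 + (30-1)×8 = 256
S_30 = 30/2 × (24 + 256)
S_30 = 30/2 × 280 = 4200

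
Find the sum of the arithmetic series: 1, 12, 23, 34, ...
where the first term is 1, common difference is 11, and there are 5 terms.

Sₙ = n/2 × (first + last)
Last term = a + (n-1)d = 1 + (5-1)×11 = 45
S_5 = 5/2 × (1 + 45)
S_5 = 5/2 × 46 = 115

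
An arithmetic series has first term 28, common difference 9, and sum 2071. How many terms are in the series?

Using S = n/2 × [2a + (n-1)d]
2071 = n/2 × [2(28) + (n-1)(9)]
2071 = n/2 × [56 + 9n - 9]
4142 = n × [47 + 9n]
9n² + (47)n - 4142 = 0
Discriminant: Δ = (47)² - 4(9)(-4142) = 2209 + 149112 = 151321
√Δ = 389
n = [-(47) + √Δ] / (2·9) = (-47 + 389) / 18 = 342 / 18 = 19
(The negative root is discarded since n must be a positive integer.)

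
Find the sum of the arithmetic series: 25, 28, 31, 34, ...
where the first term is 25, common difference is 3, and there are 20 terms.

Sₙ = n/2 × (first + last)
Last term = a + (n-1)d = 25 + (20-1)×3 = 82
S_20 = 20/2 × (25 + 82)
S_20 = 20/2 × 107 = 1070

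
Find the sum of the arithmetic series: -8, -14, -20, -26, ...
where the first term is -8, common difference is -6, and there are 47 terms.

Sₙ = n/2 × (first + last)
Last term = a + (n-1)d = -8 + (47-1)×(-6) = -284
S_47 = 47/2 × (-8 + (-284))
S_47 = 47/2 × (-292) = -6862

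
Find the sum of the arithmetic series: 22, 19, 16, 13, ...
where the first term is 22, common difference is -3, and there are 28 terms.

Sₙ = n/2 × (first + last)
Last term = a + (n-1)d = 22 + (28-1)×(-3) = -59
S_28 = 28/2 × (22 + (-59))
S_28 = 28/2 × (-37) = -518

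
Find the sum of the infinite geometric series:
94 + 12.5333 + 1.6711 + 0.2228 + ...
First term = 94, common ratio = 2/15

For |r| < 1, S = a / (1 - r)
S = 94 / (1 - (2/15))
S = 94 / (13/15)
S = 1410/13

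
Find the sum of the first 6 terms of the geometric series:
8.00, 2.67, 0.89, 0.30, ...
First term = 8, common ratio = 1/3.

Sₙ = a(1 - rⁿ) / (1 - r)
S_6 = 8(1 - (1/3)^6) / (1 - (1/3))
S_6 = 8(1 - (1/729)) / (2/3)
S_6 = 2912/243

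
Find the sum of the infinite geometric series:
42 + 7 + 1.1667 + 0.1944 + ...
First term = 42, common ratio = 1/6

For |r| < 1, S = a / (1 - r)
S = 42 / (1 - (1/6))
S = 42 / (5/6)
S = 252/5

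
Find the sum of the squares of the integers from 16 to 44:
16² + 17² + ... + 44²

Use ∑_{k=1}^{n} k² = n(n+1)(2n+1)/6, then subtract the first 15 terms.
∑_{k=1}^{44} k² = 44×45×89/6 = 29370
∑_{k=1}^{15} k² = 15×16×31/6 = 1240
∑_{k=16}^{44} k² = 29370 - 1240 = 28130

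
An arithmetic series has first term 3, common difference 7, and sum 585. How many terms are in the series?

Using S = n/2 × [2a + (n-1)d]
585 = n/2 × [2(3) + (n-1)(7)]
585 = n/2 × [6 + 7n - 7]
1170 = n × [-1 + 7n]
7n² + (-1)n - 1170 = 0
Discriminant: Δ = (-1)² - 4(7)(-1170) = 1 + 32760 = 32761
√Δ = 181
n = [-(-1) + √Δ] / (2·7) = (1 + 181) / 14 = 182 / 14 = 13
(The negative root is discarded since n must be a positive integer.)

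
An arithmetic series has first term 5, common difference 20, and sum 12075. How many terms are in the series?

Using S = n/2 × [2a + (n-1)d]
12075 = n/2 × [2(5) + (n-1)(20)]
12075 = n/2 × [10 + 20n - 20]
24150 = n × [-10 + 20n]
20n² + (-10)n - 24150 = 0
Discriminant: Δ = (-10)² - 4(20)(-24150) = 100 + 1932000 = 1932100
√Δ = 1390
n = [-(-10) + √Δ] / (2·20) = (10 + 1390) / 40 = 1400 / 40 = 35
(The negative root is discarded since n must be a positive integer.)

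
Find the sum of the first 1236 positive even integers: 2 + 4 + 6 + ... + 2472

Sum of first n even numbers = n(n+1)
= 1236×1237
= 1528932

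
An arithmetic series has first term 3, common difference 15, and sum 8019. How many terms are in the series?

Using S = n/2 × [2a + (n-1)d]
8019 = n/2 × [2(3) + (n-1)(15)]
8019 = n/2 × [6 + 15n - 15]
16038 = n × [-9 + 15n]
15n² + (-9)n - 16038 = 0
Discriminant: Δ = (-9)² - 4(15)(-16038) = 81 + 962280 = 962361
√Δ = 981
n = [-(-9) + √Δ] / (2·15) = (9 + 981) / 30 = 990 / 30 = 33
(The negative root is discarded since n must be a positive integer.)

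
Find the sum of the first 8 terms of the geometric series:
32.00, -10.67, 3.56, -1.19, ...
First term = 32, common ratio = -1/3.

Sₙ = a(1 - rⁿ) / (1 - r)
S_8 = 32(1 - (-1/3)^8) / (1 - (-1/3))
S_8 = 32(1 - (1/6561)) / (4/3)
S_8 = 52480/2187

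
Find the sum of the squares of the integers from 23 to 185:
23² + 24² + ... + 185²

Use ∑_{k=1}^{n} k² = n(n+1)(2n+1)/6, then subtract the first 22 terms.
∑_{k=1}^{185} k² = 185×186×371/6 = 2127685
∑_{k=1}^{22} k² = 22×23×45/6 = 3795
∑_{k=23}^{185} k² = 2127685 - 3795 = 2123890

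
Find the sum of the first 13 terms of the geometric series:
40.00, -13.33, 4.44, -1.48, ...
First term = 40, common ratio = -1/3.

Sₙ = a(1 - rⁿ) / (1 - r)
S_13 = 40(1 - (-1/3)^13) / (1 - (-1/3))
S_13 = 40(1 - (-1/1594323)) / (4/3)
S_13 = 15943240/531441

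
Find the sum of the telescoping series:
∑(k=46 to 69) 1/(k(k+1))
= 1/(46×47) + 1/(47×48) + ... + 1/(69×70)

Partial fractions: 1/(k(k+1)) = 1/k - 1/(k+1)
The series telescopes:
= (1/46 - 1/47) + (1/47 - 1/48) + ... + (1/69 - 1/70)
= 1/46 - 1/70
= 6/805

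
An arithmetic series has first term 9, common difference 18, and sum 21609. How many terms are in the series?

Using S = n/2 × [2a + (n-1)d]
21609 = n/2 × [2(9) + (n-1)(18)]
21609 = n/2 × [18 + 18n - 18]
43218 = n × [0 + 18n]
18n² + (0)n - 43218 = 0
Discriminant: Δ = (0)² - 4(18)(-43218) = 0 + 3111696 = 3111696
√Δ = 1764
n = [-(0) + √Δ] / (2·18) = (0 + 1764) / 36 = 1764 / 36 = 49
(The negative root is discarded since n must be a positive integer.)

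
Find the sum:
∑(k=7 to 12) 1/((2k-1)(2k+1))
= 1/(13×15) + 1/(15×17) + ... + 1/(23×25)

Partial fractions: 1/((2k-1)(2k+1)) = (1/2)[1/(2k-1) - 1/(2k+1)]
The series telescopes:
= (1/2)[1/13 - 1/25]
= 6/325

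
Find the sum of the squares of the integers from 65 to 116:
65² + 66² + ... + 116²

Use ∑_{k=1}^{n} k² = n(n+1)(2n+1)/6, then subtract the first 64 terms.
∑_{k=1}^{116} k² = 116×117×233/6 = 527046
∑_{k=1}^{64} k² = 64×65×129/6 = 89440
∑_{k=65}^{116} k² = 527046 - 89440 = 437606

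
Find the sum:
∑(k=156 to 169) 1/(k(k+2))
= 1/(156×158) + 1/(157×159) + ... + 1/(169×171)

Partial fractions: 1/(k(k+2)) = (1/2)[1/k - 1/(k+2)]
Telescoping leaves the first two and last two terms:
= (1/2)[1/156 + 1/157 - 1/170 - 1/171]
= 124523/237327480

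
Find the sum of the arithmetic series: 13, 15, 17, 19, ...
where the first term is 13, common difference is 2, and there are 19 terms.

Sₙ = n/2 × (first + last)
Last term = a + (n-1)d = 13 + (19-1)×2 = 49
S_19 = 19/2 × (13 + 49)
S_19 = 19/2 × 62 = 589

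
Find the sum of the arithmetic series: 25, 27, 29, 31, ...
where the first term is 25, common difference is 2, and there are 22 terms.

Sₙ = n/2 × (first + last)
Last term = a + (n-1)d = 25 + (22-1)×2 = 67
S_22 = 22/2 × (25 + 67)
S_22 = 22/2 × 92 = 1012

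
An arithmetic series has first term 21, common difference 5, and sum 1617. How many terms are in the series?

Using S = n/2 × [2a + (n-1)d]
1617 = n/2 × [2(21) + (n-1)(5)]
1617 = n/2 × [42 + 5n - 5]
3234 = n × [37 + 5n]
5n² + (37)n - 3234 = 0
Discriminant: Δ = (37)² - 4(5)(-3234) = 1369 + 64680 = 66049
√Δ = 257
n = [-(37) + √Δ] / (2·5) = (-37 + 257) / 10 = 220 / 10 = 22
(The negative root is discarded since n must be a positive integer.)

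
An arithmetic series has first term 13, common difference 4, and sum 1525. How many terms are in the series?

Using S = n/2 × [2a + (n-1)d]
1525 = n/2 × [2(13) + (n-1)(4)]
1525 = n/2 × [26 + 4n - 4]
3050 = n × [22 + 4n]
4n² + (22)n - 3050 = 0
Discriminant: Δ = (22)² - 4(4)(-3050) = 484 + 48800 = 49284
√Δ = 222
n = [-(22) + √Δ] / (2·4) = (-22 + 222) / 8 = 200 / 8 = 25
(The negative root is discarded since n must be a positive integer.)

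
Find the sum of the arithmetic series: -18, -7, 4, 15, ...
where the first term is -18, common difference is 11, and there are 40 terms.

Sₙ = n/2 × (first + last)
Last term = a + (n-1)d = -18 + (40-1)×11 = 411
S_40 = 40/2 × (-18 + 411)
S_40 = 40/2 × 393 = 7860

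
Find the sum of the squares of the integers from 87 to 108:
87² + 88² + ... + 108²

Use ∑_{k=1}^{n} k² = n(n+1)(2n+1)/6, then subtract the first 86 terms.
∑_{k=1}^{108} k² = 108×109×217/6 = 425754
∑_{k=1}^{86} k² = 86×87×173/6 = 215731
∑_{k=87}^{108} k² = 425754 - 215731 = 210023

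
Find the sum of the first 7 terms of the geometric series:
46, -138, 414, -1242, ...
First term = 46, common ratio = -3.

Sₙ = a(1 - rⁿ) / (1 - r)
S_7 = 46(1 - (-3)^7) / (1 - (-3))
S_7 = 46(1 - (-2187)) / (4)
S_7 = 25162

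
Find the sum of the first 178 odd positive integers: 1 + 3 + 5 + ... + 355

Sum of first n odd numbers = n²
= 178²
= 31684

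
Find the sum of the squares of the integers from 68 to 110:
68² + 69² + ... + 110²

Use ∑_{k=1}^{n} k² = n(n+1)(2n+1)/6, then subtract the first 67 terms.
∑_{k=1}^{110} k² = 110×111×221/6 = 449735
∑_{k=1}^{67} k² = 67×68×135/6 = 102510
∑_{k=68}^{110} k² = 449735 - 102510 = 347225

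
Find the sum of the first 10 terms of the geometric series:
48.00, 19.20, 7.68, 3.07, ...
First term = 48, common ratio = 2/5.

Sₙ = a(1 - rⁿ) / (1 - r)
S_10 = 48(1 - (2/5)^10) / (1 - (2/5))
S_10 = 48(1 - (1024/9765625)) / (3/5)
S_10 = 156233616/1953125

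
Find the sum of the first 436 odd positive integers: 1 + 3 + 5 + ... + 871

Sum of first n odd numbers = n²
= 436²
= 190096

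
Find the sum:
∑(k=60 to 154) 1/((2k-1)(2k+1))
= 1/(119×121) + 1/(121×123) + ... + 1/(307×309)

Partial fractions: 1/((2k-1)(2k+1)) = (1/2)[1/(2k-1) - 1/(2k+1)]
The series telescopes:
= (1/2)[1/119 - 1/309]
= 95/36771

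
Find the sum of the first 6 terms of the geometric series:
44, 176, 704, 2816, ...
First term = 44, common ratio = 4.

Sₙ = a(1 - rⁿ) / (1 - r)
S_6 = 44(1 - 4^6) / (1 - 4)
S_6 = 44(1 - 4096) / (-3)
S_6 = 60060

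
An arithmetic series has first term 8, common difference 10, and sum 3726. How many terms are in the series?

Using S = n/2 × [2a + (n-1)d]
3726 = n/2 × [2(8) + (n-1)(10)]
3726 = n/2 × [16 + 10n - 10]
7452 = n × [6 + 10n]
10n² + (6)n - 7452 = 0
Discriminant: Δ = (6)² - 4(10)(-7452) = 36 + 298080 = 298116
√Δ = 546
n = [-(6) + √Δ] / (2·10) = (-6 + 546) / 20 = 540 / 20 = 27
(The negative root is discarded since n must be a positive integer.)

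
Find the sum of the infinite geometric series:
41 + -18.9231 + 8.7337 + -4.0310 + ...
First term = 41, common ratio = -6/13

For |r| < 1, S = a / (1 - r)
S = 41 / (1 - (-6/13))
S = 41 / (19/13)
S = 533/19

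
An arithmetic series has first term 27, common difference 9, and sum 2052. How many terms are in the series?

Using S = n/2 × [2a + (n-1)d]
2052 = n/2 × [2(27) + (n-1)(9)]
2052 = n/2 × [54 + 9n - 9]
4104 = n × [45 + 9n]
9n² + (45)n - 4104 = 0
Discriminant: Δ = (45)² - 4(9)(-4104) = 2025 + 147744 = 149769
√Δ = 387
n = [-(45) + √Δ] / (2·9) = (-45 + 387) / 18 = 342 / 18 = 19
(The negative root is discarded since n must be a positive integer.)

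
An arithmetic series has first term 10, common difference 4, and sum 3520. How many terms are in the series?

Using S = n/2 × [2a + (n-1)d]
3520 = n/2 × [2(10) + (n-1)(4)]
3520 = n/2 × [20 + 4n - 4]
7040 = n × [16 + 4n]
4n² + (16)n - 7040 = 0
Discriminant: Δ = (16)² - 4(4)(-7040) = 256 + 112640 = 112896
√Δ = 336
n = [-(16) + √Δ] / (2·4) = (-16 + 336) / 8 = 320 / 8 = 40
(The negative root is discarded since n must be a positive integer.)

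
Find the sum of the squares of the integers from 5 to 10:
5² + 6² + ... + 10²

Use ∑_{k=1}^{n} k² = n(n+1)(2n+1)/6, then subtract the first 4 terms.
∑_{k=1}^{10} k² = 10×11×21/6 = 385
∑_{k=1}^{4} k² = 4×5×9/6 = 30
∑_{k=5}^{10} k² = 385 - 30 = 355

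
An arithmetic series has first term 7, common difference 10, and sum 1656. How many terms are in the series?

Using S = n/2 × [2a + (n-1)d]
1656 = n/2 × [2(7) + (n-1)(10)]
1656 = n/2 × [14 + 10n - 10]
3312 = n × [4 + 10n]
10n² + (4)n - 3312 = 0
Discriminant: Δ = (4)² - 4(10)(-3312) = 16 + 132480 = 132496
√Δ = 364
n = [-(4) + √Δ] / (2·10) = (-4 + 364) / 20 = 360 / 20 = 18
(The negative root is discarded since n must be a positive integer.)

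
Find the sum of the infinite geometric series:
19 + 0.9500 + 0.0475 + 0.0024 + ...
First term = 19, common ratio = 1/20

For |r| < 1, S = a / (1 - r)
S = 19 / (1 - (1/20))
S = 19 / (19/20)
S = 20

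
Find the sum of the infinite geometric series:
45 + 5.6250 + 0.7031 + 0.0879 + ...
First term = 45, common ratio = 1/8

For |r| < 1, S = a / (1 - r)
S = 45 / (1 - (1/8))
S = 45 / (7/8)
S = 360/7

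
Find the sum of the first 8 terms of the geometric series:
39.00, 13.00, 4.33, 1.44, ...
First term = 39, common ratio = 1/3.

Sₙ = a(1 - rⁿ) / (1 - r)
S_8 = 39(1 - (1/3)^8) / (1 - (1/3))
S_8 = 39(1 - (1/6561)) / (2/3)
S_8 = 42640/729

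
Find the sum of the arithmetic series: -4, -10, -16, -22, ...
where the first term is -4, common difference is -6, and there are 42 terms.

Sₙ = n/2 × (first + last)
Last term = a + (n-1)d = -4 + (42-1)×(-6) = -250
S_42 = 42/2 × (-4 + (-250))
S_42 = 42/2 × (-254) = -5334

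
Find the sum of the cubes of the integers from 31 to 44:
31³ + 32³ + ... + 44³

Use ∑_{k=1}^{n} k³ = [n(n+1)/2]², then subtract the first 30 terms.
∑_{k=1}^{44} k³ = [44×45/2]² = 990² = 980100
∑_{k=1}^{30} k³ = [30×31/2]² = 465² = 216225
∑_{k=31}^{44} k³ = 980100 - 216225 = 763875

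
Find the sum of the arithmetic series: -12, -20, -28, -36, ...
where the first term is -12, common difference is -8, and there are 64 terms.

Sₙ = n/2 × (first + last)
Last term = a + (n-1)d = -12 + (64-1)×(-8) = -516
S_64 = 64/2 × (-12 + (-516))
S_64 = 64/2 × (-528) = -16896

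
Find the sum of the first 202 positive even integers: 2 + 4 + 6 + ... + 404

Sum of first n even numbers = n(n+1)
= 202×203
= 41006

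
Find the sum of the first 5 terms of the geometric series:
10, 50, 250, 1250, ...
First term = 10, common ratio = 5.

Sₙ = a(1 - rⁿ) / (1 - r)
S_5 = 10(1 - 5^5) / (1 - 5)
S_5 = 10(1 - 3125) / (-4)
S_5 = 7810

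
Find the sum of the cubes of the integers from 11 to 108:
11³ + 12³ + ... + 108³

Use ∑_{k=1}^{n} k³ = [n(n+1)/2]², then subtract the first 10 terms.
∑_{k=1}^{108} k³ = [108×109/2]² = 5886² = 34644996
∑_{k=1}^{10} k³ = [10×11/2]² = 55² = 3025
∑_{k=11}^{108} k³ = 34644996 - 3025 = 34641971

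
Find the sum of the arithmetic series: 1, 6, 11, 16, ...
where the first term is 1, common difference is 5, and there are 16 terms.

Sₙ = n/2 × (first + last)
Last term = a + (n-1)d = 1 + (16-1)×5 = 76
S_16 = 16/2 × (1 + 76)
S_16 = 16/2 × 77 = 616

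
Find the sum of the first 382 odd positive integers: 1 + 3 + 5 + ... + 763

Sum of first n odd numbers = n²
= 382²
= 145924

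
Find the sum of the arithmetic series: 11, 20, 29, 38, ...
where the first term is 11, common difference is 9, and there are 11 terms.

Sₙ = n/2 × (first + last)
Last term = a + (n-1)d = 11 + (11-1)×9 = 101
S_11 = 11/2 × (11 + 101)
S_11 = 11/2 × 112 = 616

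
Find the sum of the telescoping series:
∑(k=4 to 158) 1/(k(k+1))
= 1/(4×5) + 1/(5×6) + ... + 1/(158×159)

Partial fractions: 1/(k(k+1)) = 1/k - 1/(k+1)
The series telescopes:
= (1/4 - 1/5) + (1/5 - 1/6) + ... + (1/158 - 1/159)
= 1/4 - 1/159
= 155/636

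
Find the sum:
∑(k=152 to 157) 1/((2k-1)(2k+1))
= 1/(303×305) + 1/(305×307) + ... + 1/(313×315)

Partial fractions: 1/((2k-1)(2k+1)) = (1/2)[1/(2k-1) - 1/(2k+1)]
The series telescopes:
= (1/2)[1/303 - 1/315]
= 2/31815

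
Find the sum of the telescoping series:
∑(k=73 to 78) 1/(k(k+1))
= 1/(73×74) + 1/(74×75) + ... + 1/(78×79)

Partial fractions: 1/(k(k+1)) = 1/k - 1/(k+1)
The series telescopes:
= (1/73 - 1/74) + (1/74 - 1/75) + ... + (1/78 - 1/79)
= 1/73 - 1/79
= 6/5767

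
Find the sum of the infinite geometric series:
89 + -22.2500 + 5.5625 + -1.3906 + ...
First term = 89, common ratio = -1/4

For |r| < 1, S = a / (1 - r)
S = 89 / (1 - (-1/4))
S = 89 / (5/4)
S = 356/5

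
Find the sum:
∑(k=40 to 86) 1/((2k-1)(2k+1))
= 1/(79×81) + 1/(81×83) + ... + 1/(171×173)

Partial fractions: 1/((2k-1)(2k+1)) = (1/2)[1/(2k-1) - 1/(2k+1)]
The series telescopes:
= (1/2)[1/79 - 1/173]
= 47/13667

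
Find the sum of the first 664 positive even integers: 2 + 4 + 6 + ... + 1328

Sum of first n even numbers = n(n+1)
= 664×665
= 441560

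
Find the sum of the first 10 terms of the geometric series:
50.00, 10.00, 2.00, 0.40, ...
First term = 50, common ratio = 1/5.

Sₙ = a(1 - rⁿ) / (1 - r)
S_10 = 50(1 - (1/5)^10) / (1 - (1/5))
S_10 = 50(1 - (1/9765625)) / (4/5)
S_10 = 4882812/78125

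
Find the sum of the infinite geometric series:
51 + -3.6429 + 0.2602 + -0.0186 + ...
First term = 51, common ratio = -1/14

For |r| < 1, S = a / (1 - r)
S = 51 / (1 - (-1/14))
S = 51 / (15/14)
S = 238/5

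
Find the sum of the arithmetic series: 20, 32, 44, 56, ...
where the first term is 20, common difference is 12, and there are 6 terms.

Sₙ = n/2 × (first + last)
Last term = a + (n-1)d = 20 + (6-1)×12 = 80
S_6 = 6/2 × (20 + 80)
S_6 = 6/2 × 100 = 300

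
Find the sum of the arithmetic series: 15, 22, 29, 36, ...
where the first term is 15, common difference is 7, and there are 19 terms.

Sₙ = n/2 × (first + last)
Last term = a + (n-1)d = 15 + (19-1)×7 = 141
S_19 = 19/2 × (15 + 141)
S_19 = 19/2 × 156 = 1482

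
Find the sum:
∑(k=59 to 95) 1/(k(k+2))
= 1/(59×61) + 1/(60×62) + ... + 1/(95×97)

Partial fractions: 1/(k(k+2)) = (1/2)[1/k - 1/(k+2)]
Telescoping leaves the first two and last two terms:
= (1/2)[1/59 + 1/60 - 1/96 - 1/97]
= 11803/1831360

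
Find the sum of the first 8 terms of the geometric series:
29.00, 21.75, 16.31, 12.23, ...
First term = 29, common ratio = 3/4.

Sₙ = a(1 - rⁿ) / (1 - r)
S_8 = 29(1 - (3/4)^8) / (1 - (3/4))
S_8 = 29(1 - (6561/65536)) / (1/4)
S_8 = 1710275/16384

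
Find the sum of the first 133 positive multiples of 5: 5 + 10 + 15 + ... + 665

Factor out 5: = 5(1 + 2 + ... + 133) = 5 × n(n+1)/2
= 5 × 133×134/2
= 5 × 8911
= 44555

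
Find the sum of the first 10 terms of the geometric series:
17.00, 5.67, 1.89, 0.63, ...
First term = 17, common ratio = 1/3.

Sₙ = a(1 - rⁿ) / (1 - r)
S_10 = 17(1 - (1/3)^10) / (1 - (1/3))
S_10 = 17(1 - (1/59049)) / (2/3)
S_10 = 501908/19683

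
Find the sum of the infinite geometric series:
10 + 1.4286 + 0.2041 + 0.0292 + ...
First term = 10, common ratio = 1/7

For |r| < 1, S = a / (1 - r)
S = 10 / (1 - (1/7))
S = 10 / (6/7)
S = 35/3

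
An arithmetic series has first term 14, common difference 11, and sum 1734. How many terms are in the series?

Using S = n/2 × [2a + (n-1)d]
1734 = n/2 × [2(14) + (n-1)(11)]
1734 = n/2 × [28 + 11n - 11]
3468 = n × [17 + 11n]
11n² + (17)n - 3468 = 0
Discriminant: Δ = (17)² - 4(11)(-3468) = 289 + 152592 = 152881
√Δ = 391
n = [-(17) + √Δ] / (2·11) = (-17 + 391) / 22 = 374 / 22 = 17
(The negative root is discarded since n must be a positive integer.)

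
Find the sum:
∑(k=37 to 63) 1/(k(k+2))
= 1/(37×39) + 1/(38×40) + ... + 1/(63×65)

Partial fractions: 1/(k(k+2)) = (1/2)[1/k - 1/(k+2)]
Telescoping leaves the first two and last two terms:
= (1/2)[1/37 + 1/38 - 1/64 - 1/65]
= 65313/5848960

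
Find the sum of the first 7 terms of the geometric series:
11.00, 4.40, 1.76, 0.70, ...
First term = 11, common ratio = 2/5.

Sₙ = a(1 - rⁿ) / (1 - r)
S_7 = 11(1 - (2/5)^7) / (1 - (2/5))
S_7 = 11(1 - (128/78125)) / (3/5)
S_7 = 285989/15625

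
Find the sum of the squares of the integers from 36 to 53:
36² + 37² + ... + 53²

Use ∑_{k=1}^{n} k² = n(n+1)(2n+1)/6, then subtract the first 35 terms.
∑_{k=1}^{53} k² = 53×54×107/6 = 51039
∑_{k=1}^{35} k² = 35×36×71/6 = 14910
∑_{k=36}^{53} k² = 51039 - 14910 = 36129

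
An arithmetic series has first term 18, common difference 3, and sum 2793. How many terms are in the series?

Using S = n/2 × [2a + (n-1)d]
2793 = n/2 × [2(18) + (n-1)(3)]
2793 = n/2 × [36 + 3n - 3]
5586 = n × [33 + 3n]
3n² + (33)n - 5586 = 0
Discriminant: Δ = (33)² - 4(3)(-5586) = 1089 + 67032 = 68121
√Δ = 261
n = [-(33) + √Δ] / (2·3) = (-33 + 261) / 6 = 228 / 6 = 38
(The negative root is discarded since n must be a positive integer.)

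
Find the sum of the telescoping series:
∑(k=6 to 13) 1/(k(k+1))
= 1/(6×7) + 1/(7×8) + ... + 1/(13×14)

Partial fractions: 1/(k(k+1)) = 1/k - 1/(k+1)
The series telescopes:
= (1/6 - 1/7) + (1/7 - 1/8) + ... + (1/13 - 1/14)
= 1/6 - 1/14
= 2/21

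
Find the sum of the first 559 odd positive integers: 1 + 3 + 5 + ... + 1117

Sum of first n odd numbers = n²
= 559²
= 312481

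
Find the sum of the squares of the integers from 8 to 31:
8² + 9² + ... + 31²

Use ∑_{k=1}^{n} k² = n(n+1)(2n+1)/6, then subtract the first 7 terms.
∑_{k=1}^{31} k² = 31×32×63/6 = 10416
∑_{k=1}^{7} k² = 7×8×15/6 = 140
∑_{k=8}^{31} k² = 10416 - 140 = 10276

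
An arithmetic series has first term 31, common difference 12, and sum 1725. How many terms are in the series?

Using S = n/2 × [2a + (n-1)d]
1725 = n/2 × [2(31) + (n-1)(12)]
1725 = n/2 × [62 + 12n - 12]
3450 = n × [50 + 12n]
12n² + (50)n - 3450 = 0
Discriminant: Δ = (50)² - 4(12)(-3450) = 2500 + 165600 = 168100
√Δ = 410
n = [-(50) + √Δ] / (2·12) = (-50 + 410) / 24 = 360 / 24 = 15
(The negative root is discarded since n must be a positive integer.)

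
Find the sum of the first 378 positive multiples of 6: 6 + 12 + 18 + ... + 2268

Factor out 6: = 6(1 + 2 + ... + 378) = 6 × n(n+1)/2
= 6 × 378×379/2
= 6 × 71631
= 429786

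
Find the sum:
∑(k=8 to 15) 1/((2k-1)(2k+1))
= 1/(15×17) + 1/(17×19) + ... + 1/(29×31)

Partial fractions: 1/((2k-1)(2k+1)) = (1/2)[1/(2k-1) - 1/(2k+1)]
The series telescopes:
= (1/2)[1/15 - 1/31]
= 8/465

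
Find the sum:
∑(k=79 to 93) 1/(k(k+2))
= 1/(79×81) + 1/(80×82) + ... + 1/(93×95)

Partial fractions: 1/(k(k+2)) = (1/2)[1/k - 1/(k+2)]
Telescoping leaves the first two and last two terms:
= (1/2)[1/79 + 1/80 - 1/94 - 1/95]
= 22539/11287520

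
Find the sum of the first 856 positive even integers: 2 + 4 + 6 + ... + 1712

Sum of first n even numbers = n(n+1)
= 856×857
= 733592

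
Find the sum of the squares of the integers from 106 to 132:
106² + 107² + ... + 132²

Use ∑_{k=1}^{n} k² = n(n+1)(2n+1)/6, then subtract the first 105 terms.
∑_{k=1}^{132} k² = 132×133×265/6 = 775390
∑_{k=1}^{105} k² = 105×106×211/6 = 391405
∑_{k=106}^{132} k² = 775390 - 391405 = 383985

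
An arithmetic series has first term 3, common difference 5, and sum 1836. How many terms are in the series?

Using S = n/2 × [2a + (n-1)d]
1836 = n/2 × [2(3) + (n-1)(5)]
1836 = n/2 × [6 + 5n - 5]
3672 = n × [1 + 5n]
5n² + (1)n - 3672 = 0
Discriminant: Δ = (1)² - 4(5)(-3672) = 1 + 73440 = 73441
√Δ = 271
n = [-(1) + √Δ] / (2·5) = (-1 + 271) / 10 = 270 / 10 = 27
(The negative root is discarded since n must be a positive integer.)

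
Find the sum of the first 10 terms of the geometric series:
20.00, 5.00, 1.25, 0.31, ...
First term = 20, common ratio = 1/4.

Sₙ = a(1 - rⁿ) / (1 - r)
S_10 = 20(1 - (1/4)^10) / (1 - (1/4))
S_10 = 20(1 - (1/1048576)) / (3/4)
S_10 = 1747625/65536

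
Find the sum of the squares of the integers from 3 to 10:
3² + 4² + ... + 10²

Use ∑_{k=1}^{n} k² = n(n+1)(2n+1)/6, then subtract the first 2 terms.
∑_{k=1}^{10} k² = 10×11×21/6 = 385
∑_{k=1}^{2} k² = 2×3×5/6 = 5
∑_{k=3}^{10} k² = 385 - 5 = 380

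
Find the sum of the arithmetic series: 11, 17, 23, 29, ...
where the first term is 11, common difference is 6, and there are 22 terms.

Sₙ = n/2 × (first + last)
Last term = a + (n-1)d = 11 + (22-1)×6 = 137
S_22 = 22/2 × (11 + 137)
S_22 = 22/2 × 148 = 1628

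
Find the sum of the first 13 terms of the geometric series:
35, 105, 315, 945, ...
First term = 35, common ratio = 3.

Sₙ = a(1 - rⁿ) / (1 - r)
S_13 = 35(1 - 3^13) / (1 - 3)
S_13 = 35(1 - 1594323) / (-2)
S_13 = 27900635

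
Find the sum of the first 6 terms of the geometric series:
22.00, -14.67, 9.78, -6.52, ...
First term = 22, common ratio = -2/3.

Sₙ = a(1 - rⁿ) / (1 - r)
S_6 = 22(1 - (-2/3)^6) / (1 - (-2/3))
S_6 = 22(1 - (64/729)) / (5/3)
S_6 = 2926/243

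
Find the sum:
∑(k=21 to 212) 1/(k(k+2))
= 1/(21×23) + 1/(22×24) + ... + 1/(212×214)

Partial fractions: 1/(k(k+2)) = (1/2)[1/k - 1/(k+2)]
Telescoping leaves the first two and last two terms:
= (1/2)[1/21 + 1/22 - 1/213 - 1/214]
= 73448/1754907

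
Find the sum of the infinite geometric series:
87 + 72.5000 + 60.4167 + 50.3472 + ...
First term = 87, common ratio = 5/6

For |r| < 1, S = a / (1 - r)
S = 87 / (1 - (5/6))
S = 87 / (1/6)
S = 522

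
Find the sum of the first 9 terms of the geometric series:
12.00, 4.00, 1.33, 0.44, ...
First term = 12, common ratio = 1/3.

Sₙ = a(1 - rⁿ) / (1 - r)
S_9 = 12(1 - (1/3)^9) / (1 - (1/3))
S_9 = 12(1 - (1/19683)) / (2/3)
S_9 = 39364/2187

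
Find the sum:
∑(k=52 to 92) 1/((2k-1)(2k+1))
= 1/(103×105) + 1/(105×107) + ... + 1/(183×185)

Partial fractions: 1/((2k-1)(2k+1)) = (1/2)[1/(2k-1) - 1/(2k+1)]
The series telescopes:
= (1/2)[1/103 - 1/185]
= 41/19055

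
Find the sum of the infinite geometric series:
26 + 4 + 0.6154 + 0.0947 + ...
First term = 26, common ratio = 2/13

For |r| < 1, S = a / (1 - r)
S = 26 / (1 - (2/13))
S = 26 / (11/13)
S = 338/11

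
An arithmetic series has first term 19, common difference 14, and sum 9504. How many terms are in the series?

Using S = n/2 × [2a + (n-1)d]
9504 = n/2 × [2(19) + (n-1)(14)]
9504 = n/2 × [38 + 14n - 14]
19008 = n × [24 + 14n]
14n² + (24)n - 19008 = 0
Discriminant: Δ = (24)² - 4(14)(-19008) = 576 + 1064448 = 1065024
√Δ = 1032
n = [-(24) + √Δ] / (2·14) = (-24 + 1032) / 28 = 1008 / 28 = 36
(The negative root is discarded since n must be a positive integer.)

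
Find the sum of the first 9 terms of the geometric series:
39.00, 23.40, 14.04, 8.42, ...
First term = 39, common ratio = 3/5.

Sₙ = a(1 - rⁿ) / (1 - r)
S_9 = 39(1 - (3/5)^9) / (1 - (3/5))
S_9 = 39(1 - (19683/1953125)) / (2/5)
S_9 = 37702119/390625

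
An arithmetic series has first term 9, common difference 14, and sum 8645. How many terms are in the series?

Using S = n/2 × [2a + (n-1)d]
8645 = n/2 × [2(9) + (n-1)(14)]
8645 = n/2 × [18 + 14n - 14]
17290 = n × [4 + 14n]
14n² + (4)n - 17290 = 0
Discriminant: Δ = (4)² - 4(14)(-17290) = 16 + 968240 = 968256
√Δ = 984
n = [-(4) + √Δ] / (2·14) = (-4 + 984) / 28 = 980 / 28 = 35
(The negative root is discarded since n must be a positive integer.)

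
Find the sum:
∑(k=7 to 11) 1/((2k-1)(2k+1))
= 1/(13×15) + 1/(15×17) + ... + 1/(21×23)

Partial fractions: 1/((2k-1)(2k+1)) = (1/2)[1/(2k-1) - 1/(2k+1)]
The series telescopes:
= (1/2)[1/13 - 1/23]
= 5/299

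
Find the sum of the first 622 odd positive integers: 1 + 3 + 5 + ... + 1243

Sum of first n odd numbers = n²
= 622²
= 386884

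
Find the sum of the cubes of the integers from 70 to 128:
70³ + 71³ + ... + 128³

Use ∑_{k=1}^{n} k³ = [n(n+1)/2]², then subtract the first 69 terms.
∑_{k=1}^{128} k³ = [128×129/2]² = 8256² = 68161536
∑_{k=1}^{69} k³ = [69×70/2]² = 2415² = 5832225
∑_{k=70}^{128} k³ = 68161536 - 5832225 = 62329311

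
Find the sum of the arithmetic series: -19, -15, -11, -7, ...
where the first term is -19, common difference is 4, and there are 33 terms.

Sₙ = n/2 × (first + last)
Last term = a + (n-1)d = -19 + (33-1)×4 = 109
S_33 = 33/2 × (-19 + 109)
S_33 = 33/2 × 90 = 1485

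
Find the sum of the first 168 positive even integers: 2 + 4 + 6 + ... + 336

Sum of first n even numbers = n(n+1)
= 168×169
= 28392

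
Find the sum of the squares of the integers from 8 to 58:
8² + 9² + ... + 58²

Use ∑_{k=1}^{n} k² = n(n+1)(2n+1)/6, then subtract the first 7 terms.
∑_{k=1}^{58} k² = 58×59×117/6 = 66729
∑_{k=1}^{7} k² = 7×8×15/6 = 140
∑_{k=8}^{58} k² = 66729 - 140 = 66589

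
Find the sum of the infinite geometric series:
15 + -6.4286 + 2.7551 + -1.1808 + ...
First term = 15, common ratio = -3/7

For |r| < 1, S = a / (1 - r)
S = 15 / (1 - (-3/7))
S = 15 / (10/7)
S = 21/2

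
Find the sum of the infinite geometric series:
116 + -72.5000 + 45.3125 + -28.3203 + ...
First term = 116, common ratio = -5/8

For |r| < 1, S = a / (1 - r)
S = 116 / (1 - (-5/8))
S = 116 / (13/8)
S = 928/13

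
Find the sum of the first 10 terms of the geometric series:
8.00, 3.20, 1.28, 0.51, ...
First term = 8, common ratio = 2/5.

Sₙ = a(1 - rⁿ) / (1 - r)
S_10 = 8(1 - (2/5)^10) / (1 - (2/5))
S_10 = 8(1 - (1024/9765625)) / (3/5)
S_10 = 26038936/1953125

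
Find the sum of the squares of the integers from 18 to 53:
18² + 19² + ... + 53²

Use ∑_{k=1}^{n} k² = n(n+1)(2n+1)/6, then subtract the first 17 terms.
∑_{k=1}^{53} k² = 53×54×107/6 = 51039
∑_{k=1}^{17} k² = 17×18×35/6 = 1785
∑_{k=18}^{53} k² = 51039 - 1785 = 49254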